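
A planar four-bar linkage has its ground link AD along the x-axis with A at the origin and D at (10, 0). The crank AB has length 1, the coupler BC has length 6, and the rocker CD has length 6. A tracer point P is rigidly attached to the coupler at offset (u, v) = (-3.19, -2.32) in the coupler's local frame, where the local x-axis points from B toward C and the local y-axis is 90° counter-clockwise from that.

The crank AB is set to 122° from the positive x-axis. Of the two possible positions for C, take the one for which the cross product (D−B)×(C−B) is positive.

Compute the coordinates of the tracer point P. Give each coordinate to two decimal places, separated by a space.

-2.52 -2.56

A=(0,0), D=(10.00,0)
B = A + 1.00·(cos122°, sin122°) = (-0.5299, 0.8480)
|BD| = 10.5640
circle(B,6.00) ∩ circle(D,6.00): a=5.2820, h=2.8461
  candidates: C₊=(4.9635,3.2610) cross=30.066; C₋=(4.5066,-2.4129) cross=-30.066
  mode + wants cross > 0 → take C=(4.9635,3.2610) (cross=30.066)
ex = (C−B)/|BC| = (0.9156,0.4022); ey = (-0.4022,0.9156)
P = B + -3.19·ex + -2.32·ey = (-2.5176,-2.5589)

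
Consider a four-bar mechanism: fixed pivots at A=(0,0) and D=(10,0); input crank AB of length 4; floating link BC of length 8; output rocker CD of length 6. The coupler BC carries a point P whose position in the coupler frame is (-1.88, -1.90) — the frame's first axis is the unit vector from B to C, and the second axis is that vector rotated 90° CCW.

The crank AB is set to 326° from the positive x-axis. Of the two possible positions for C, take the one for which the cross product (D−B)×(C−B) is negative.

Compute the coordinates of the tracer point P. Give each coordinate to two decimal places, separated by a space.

A=(0,0), D=(10.00,0)
B = A + 4.00·(cos326°, sin326°) = (3.3162, -2.2368)
|BD| = 7.0482
circle(B,8.00) ∩ circle(D,6.00): a=5.5104, h=5.7996
  candidates: C₊=(6.7012,5.0118) cross=40.877; C₋=(10.3822,-5.9878) cross=-40.877
  mode - wants cross < 0 → take C=(10.3822,-5.9878) (cross=-40.877)
ex = (C−B)/|BC| = (0.8833,-0.4689); ey = (0.4689,0.8833)
P = B + -1.88·ex + -1.90·ey = (0.7647,-3.0335)

0.76 -3.03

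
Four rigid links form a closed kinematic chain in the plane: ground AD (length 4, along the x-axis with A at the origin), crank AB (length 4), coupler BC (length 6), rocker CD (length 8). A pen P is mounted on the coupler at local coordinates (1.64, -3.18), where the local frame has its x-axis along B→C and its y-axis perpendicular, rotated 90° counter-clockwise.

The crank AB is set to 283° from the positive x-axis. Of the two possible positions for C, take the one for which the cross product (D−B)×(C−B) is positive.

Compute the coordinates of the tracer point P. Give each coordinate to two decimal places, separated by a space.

A=(0,0), D=(4.00,0)
B = A + 4.00·(cos283°, sin283°) = (0.8998, -3.8975)
|BD| = 4.9801
circle(B,6.00) ∩ circle(D,8.00): a=-0.3211, h=5.9914
  candidates: C₊=(-3.9890,-0.4191) cross=29.838; C₋=(5.3888,-7.8785) cross=-29.838
  mode + wants cross > 0 → take C=(-3.9890,-0.4191) (cross=29.838)
ex = (C−B)/|BC| = (-0.8148,0.5797); ey = (-0.5797,-0.8148)
P = B + 1.64·ex + -3.18·ey = (1.4071,-0.3556)

1.41 -0.36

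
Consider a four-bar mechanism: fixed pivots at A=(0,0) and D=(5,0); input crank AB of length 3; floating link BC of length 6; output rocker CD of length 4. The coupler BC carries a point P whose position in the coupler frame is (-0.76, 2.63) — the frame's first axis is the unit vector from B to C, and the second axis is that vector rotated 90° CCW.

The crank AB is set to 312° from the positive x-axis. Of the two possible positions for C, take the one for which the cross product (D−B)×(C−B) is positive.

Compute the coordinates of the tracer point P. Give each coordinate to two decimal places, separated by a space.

A=(0,0), D=(5.00,0)
B = A + 3.00·(cos312°, sin312°) = (2.0074, -2.2294)
|BD| = 3.7318
circle(B,6.00) ∩ circle(D,4.00): a=4.5456, h=3.9163
  candidates: C₊=(3.3129,3.6268) cross=14.615; C₋=(7.9923,-2.6544) cross=-14.615
  mode + wants cross > 0 → take C=(3.3129,3.6268) (cross=14.615)
ex = (C−B)/|BC| = (0.2176,0.9760); ey = (-0.9760,0.2176)
P = B + -0.76·ex + 2.63·ey = (-0.7250,-2.3990)

-0.72 -2.40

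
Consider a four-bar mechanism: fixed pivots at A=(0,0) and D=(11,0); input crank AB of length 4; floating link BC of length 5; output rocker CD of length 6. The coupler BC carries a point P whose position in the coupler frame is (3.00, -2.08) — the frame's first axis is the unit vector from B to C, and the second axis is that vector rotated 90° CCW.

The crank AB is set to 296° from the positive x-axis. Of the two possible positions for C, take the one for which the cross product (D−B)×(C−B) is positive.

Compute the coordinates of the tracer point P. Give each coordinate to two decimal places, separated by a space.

A=(0,0), D=(11.00,0)
B = A + 4.00·(cos296°, sin296°) = (1.7535, -3.5952)
|BD| = 9.9209
circle(B,5.00) ∩ circle(D,6.00): a=4.4060, h=2.3636
  candidates: C₊=(5.0035,0.2045) cross=23.449; C₋=(6.7166,-4.2015) cross=-23.449
  mode + wants cross > 0 → take C=(5.0035,0.2045) (cross=23.449)
ex = (C−B)/|BC| = (0.6500,0.7599); ey = (-0.7599,0.6500)
P = B + 3.00·ex + -2.08·ey = (5.2841,-2.6674)

5.28 -2.67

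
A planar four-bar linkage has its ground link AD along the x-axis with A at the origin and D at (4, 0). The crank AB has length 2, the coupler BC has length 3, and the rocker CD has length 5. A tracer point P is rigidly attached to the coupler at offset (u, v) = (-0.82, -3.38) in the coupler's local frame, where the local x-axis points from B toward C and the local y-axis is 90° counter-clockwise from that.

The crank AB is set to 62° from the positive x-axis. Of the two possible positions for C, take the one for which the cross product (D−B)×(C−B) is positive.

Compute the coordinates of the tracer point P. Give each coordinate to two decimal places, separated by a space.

A=(0,0), D=(4.00,0)
B = A + 2.00·(cos62°, sin62°) = (0.9389, 1.7659)
|BD| = 3.5339
circle(B,3.00) ∩ circle(D,5.00): a=-0.4968, h=2.9586
  candidates: C₊=(1.9870,4.5769) cross=10.455; C₋=(-0.9698,-0.5485) cross=-10.455
  mode + wants cross > 0 → take C=(1.9870,4.5769) (cross=10.455)
ex = (C−B)/|BC| = (0.3493,0.9370); ey = (-0.9370,0.3493)
P = B + -0.82·ex + -3.38·ey = (3.8195,-0.1832)

3.82 -0.18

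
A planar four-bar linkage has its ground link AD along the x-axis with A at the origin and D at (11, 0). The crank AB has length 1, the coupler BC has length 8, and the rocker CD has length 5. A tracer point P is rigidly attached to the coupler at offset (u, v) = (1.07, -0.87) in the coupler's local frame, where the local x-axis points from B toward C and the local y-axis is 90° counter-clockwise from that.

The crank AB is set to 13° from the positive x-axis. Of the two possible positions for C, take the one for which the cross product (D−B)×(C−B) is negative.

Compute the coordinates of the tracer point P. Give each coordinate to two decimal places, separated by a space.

1.45 -1.07

A=(0,0), D=(11.00,0)
B = A + 1.00·(cos13°, sin13°) = (0.9744, 0.2250)
|BD| = 10.0282
circle(B,8.00) ∩ circle(D,5.00): a=6.9586, h=3.9469
  candidates: C₊=(8.0198,4.0147) cross=39.580; C₋=(7.8427,-3.8770) cross=-39.580
  mode - wants cross < 0 → take C=(7.8427,-3.8770) (cross=-39.580)
ex = (C−B)/|BC| = (0.8585,-0.5127); ey = (0.5127,0.8585)
P = B + 1.07·ex + -0.87·ey = (1.4469,-1.0706)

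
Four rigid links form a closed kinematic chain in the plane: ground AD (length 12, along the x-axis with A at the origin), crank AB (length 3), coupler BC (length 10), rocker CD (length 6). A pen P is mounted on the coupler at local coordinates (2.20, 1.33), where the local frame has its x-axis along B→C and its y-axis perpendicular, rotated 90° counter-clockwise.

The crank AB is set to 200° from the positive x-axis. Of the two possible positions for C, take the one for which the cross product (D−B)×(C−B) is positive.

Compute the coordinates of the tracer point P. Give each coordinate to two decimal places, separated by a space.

-1.23 0.99

A=(0,0), D=(12.00,0)
B = A + 3.00·(cos200°, sin200°) = (-2.8191, -1.0261)
|BD| = 14.8546
circle(B,10.00) ∩ circle(D,6.00): a=9.5815, h=2.8627
  candidates: C₊=(6.5418,2.4916) cross=42.524; C₋=(6.9373,-3.2201) cross=-42.524
  mode + wants cross > 0 → take C=(6.5418,2.4916) (cross=42.524)
ex = (C−B)/|BC| = (0.9361,0.3518); ey = (-0.3518,0.9361)
P = B + 2.20·ex + 1.33·ey = (-1.2275,0.9928)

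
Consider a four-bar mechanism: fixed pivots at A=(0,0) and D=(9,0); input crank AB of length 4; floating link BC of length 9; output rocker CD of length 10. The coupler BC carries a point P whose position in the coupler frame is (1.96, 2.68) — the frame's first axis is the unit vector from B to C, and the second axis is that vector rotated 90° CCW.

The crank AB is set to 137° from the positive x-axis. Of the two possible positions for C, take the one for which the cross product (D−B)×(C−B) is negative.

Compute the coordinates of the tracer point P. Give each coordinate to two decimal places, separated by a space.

0.31 2.00

A=(0,0), D=(9.00,0)
B = A + 4.00·(cos137°, sin137°) = (-2.9254, 2.7280)
|BD| = 12.2335
circle(B,9.00) ∩ circle(D,10.00): a=5.3402, h=7.2445
  candidates: C₊=(3.8958,8.5992) cross=88.625; C₋=(0.6648,-5.5249) cross=-88.625
  mode - wants cross < 0 → take C=(0.6648,-5.5249) (cross=-88.625)
ex = (C−B)/|BC| = (0.3989,-0.9170); ey = (0.9170,0.3989)
P = B + 1.96·ex + 2.68·ey = (0.3140,1.9998)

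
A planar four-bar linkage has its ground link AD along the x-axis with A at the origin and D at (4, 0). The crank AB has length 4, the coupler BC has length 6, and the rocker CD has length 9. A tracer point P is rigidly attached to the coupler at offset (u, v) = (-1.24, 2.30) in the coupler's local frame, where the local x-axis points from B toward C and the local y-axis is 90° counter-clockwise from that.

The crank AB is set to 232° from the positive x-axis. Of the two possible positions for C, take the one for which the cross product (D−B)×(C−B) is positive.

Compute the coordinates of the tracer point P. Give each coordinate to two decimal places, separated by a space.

-4.15 -5.15

A=(0,0), D=(4.00,0)
B = A + 4.00·(cos232°, sin232°) = (-2.4626, -3.1520)
|BD| = 7.1904
circle(B,6.00) ∩ circle(D,9.00): a=0.4660, h=5.9819
  candidates: C₊=(-4.6661,2.4287) cross=43.012; C₋=(0.5785,-8.3242) cross=-43.012
  mode + wants cross > 0 → take C=(-4.6661,2.4287) (cross=43.012)
ex = (C−B)/|BC| = (-0.3672,0.9301); ey = (-0.9301,-0.3672)
P = B + -1.24·ex + 2.30·ey = (-4.1466,-5.1501)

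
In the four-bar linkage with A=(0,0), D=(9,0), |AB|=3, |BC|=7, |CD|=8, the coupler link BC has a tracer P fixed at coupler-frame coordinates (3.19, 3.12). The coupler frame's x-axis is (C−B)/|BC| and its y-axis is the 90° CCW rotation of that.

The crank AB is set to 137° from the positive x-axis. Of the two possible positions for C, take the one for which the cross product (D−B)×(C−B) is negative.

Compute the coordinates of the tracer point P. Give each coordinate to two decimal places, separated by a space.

2.20 1.27

A=(0,0), D=(9.00,0)
B = A + 3.00·(cos137°, sin137°) = (-2.1941, 2.0460)
|BD| = 11.3795
circle(B,7.00) ∩ circle(D,8.00): a=5.0307, h=4.8675
  candidates: C₊=(3.6298,5.9297) cross=55.389; C₋=(1.8795,-3.6467) cross=-55.389
  mode - wants cross < 0 → take C=(1.8795,-3.6467) (cross=-55.389)
ex = (C−B)/|BC| = (0.5819,-0.8132); ey = (0.8132,0.5819)
P = B + 3.19·ex + 3.12·ey = (2.1996,1.2674)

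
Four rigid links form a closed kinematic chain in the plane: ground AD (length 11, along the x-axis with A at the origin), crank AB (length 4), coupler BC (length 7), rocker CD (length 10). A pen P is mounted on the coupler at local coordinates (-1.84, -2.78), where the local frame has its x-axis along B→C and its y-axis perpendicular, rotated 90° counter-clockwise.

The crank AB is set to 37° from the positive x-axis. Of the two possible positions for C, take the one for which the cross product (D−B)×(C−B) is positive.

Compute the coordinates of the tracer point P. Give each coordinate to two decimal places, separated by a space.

4.93 -0.44

A=(0,0), D=(11.00,0)
B = A + 4.00·(cos37°, sin37°) = (3.1945, 2.4073)
|BD| = 8.1682
circle(B,7.00) ∩ circle(D,10.00): a=0.9623, h=6.9335
  candidates: C₊=(6.1575,8.7493) cross=56.635; C₋=(2.0707,-4.5019) cross=-56.635
  mode + wants cross > 0 → take C=(6.1575,8.7493) (cross=56.635)
ex = (C−B)/|BC| = (0.4233,0.9060); ey = (-0.9060,0.4233)
P = B + -1.84·ex + -2.78·ey = (4.9344,-0.4365)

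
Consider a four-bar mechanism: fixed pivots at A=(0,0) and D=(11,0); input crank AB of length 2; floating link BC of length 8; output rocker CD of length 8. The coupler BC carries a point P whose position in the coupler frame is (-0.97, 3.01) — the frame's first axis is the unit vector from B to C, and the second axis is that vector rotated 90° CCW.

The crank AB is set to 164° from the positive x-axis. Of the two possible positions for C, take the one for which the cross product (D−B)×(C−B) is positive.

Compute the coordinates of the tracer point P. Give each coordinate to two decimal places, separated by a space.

A=(0,0), D=(11.00,0)
B = A + 2.00·(cos164°, sin164°) = (-1.9225, 0.5513)
|BD| = 12.9343
circle(B,8.00) ∩ circle(D,8.00): a=6.4671, h=4.7092
  candidates: C₊=(4.7394,4.9805) cross=60.909; C₋=(4.3380,-4.4292) cross=-60.909
  mode + wants cross > 0 → take C=(4.7394,4.9805) (cross=60.909)
ex = (C−B)/|BC| = (0.8327,0.5537); ey = (-0.5537,0.8327)
P = B + -0.97·ex + 3.01·ey = (-4.3968,2.5208)

-4.40 2.52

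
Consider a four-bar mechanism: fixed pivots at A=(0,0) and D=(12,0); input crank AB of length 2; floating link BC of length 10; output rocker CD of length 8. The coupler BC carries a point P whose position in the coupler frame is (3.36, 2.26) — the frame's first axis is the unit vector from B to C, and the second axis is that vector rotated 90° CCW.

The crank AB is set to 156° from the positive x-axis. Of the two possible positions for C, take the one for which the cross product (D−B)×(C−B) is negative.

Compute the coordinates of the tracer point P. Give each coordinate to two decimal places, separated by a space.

A=(0,0), D=(12.00,0)
B = A + 2.00·(cos156°, sin156°) = (-1.8271, 0.8135)
|BD| = 13.8510
circle(B,10.00) ∩ circle(D,8.00): a=8.2250, h=5.6876
  candidates: C₊=(6.7178,6.0082) cross=78.779; C₋=(6.0497,-5.3474) cross=-78.779
  mode - wants cross < 0 → take C=(6.0497,-5.3474) (cross=-78.779)
ex = (C−B)/|BC| = (0.7877,-0.6161); ey = (0.6161,0.7877)
P = B + 3.36·ex + 2.26·ey = (2.2119,0.5236)

2.21 0.52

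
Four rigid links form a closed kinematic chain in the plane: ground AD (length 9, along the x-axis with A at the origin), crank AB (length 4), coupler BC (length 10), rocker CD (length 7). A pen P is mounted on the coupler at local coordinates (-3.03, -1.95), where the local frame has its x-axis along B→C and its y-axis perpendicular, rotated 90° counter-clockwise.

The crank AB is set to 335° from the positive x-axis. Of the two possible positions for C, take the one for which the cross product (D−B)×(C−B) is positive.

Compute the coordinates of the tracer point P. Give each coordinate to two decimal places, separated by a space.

A=(0,0), D=(9.00,0)
B = A + 4.00·(cos335°, sin335°) = (3.6252, -1.6905)
|BD| = 5.6343
circle(B,10.00) ∩ circle(D,7.00): a=7.3430, h=6.7883
  candidates: C₊=(8.5932,6.9882) cross=38.247; C₋=(12.6666,-5.9629) cross=-38.247
  mode + wants cross > 0 → take C=(8.5932,6.9882) (cross=38.247)
ex = (C−B)/|BC| = (0.4968,0.8679); ey = (-0.8679,0.4968)
P = B + -3.03·ex + -1.95·ey = (3.8123,-5.2889)

3.81 -5.29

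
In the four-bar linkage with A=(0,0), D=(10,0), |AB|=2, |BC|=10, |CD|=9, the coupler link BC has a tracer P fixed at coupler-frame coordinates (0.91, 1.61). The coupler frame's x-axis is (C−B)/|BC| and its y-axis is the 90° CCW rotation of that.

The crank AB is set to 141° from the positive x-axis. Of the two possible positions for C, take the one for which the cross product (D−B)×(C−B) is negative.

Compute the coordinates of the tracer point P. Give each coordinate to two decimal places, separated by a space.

A=(0,0), D=(10.00,0)
B = A + 2.00·(cos141°, sin141°) = (-1.5543, 1.2586)
|BD| = 11.6226
circle(B,10.00) ∩ circle(D,9.00): a=6.6287, h=7.4874
  candidates: C₊=(5.8462,7.9841) cross=87.023; C₋=(4.2246,-6.9025) cross=-87.023
  mode - wants cross < 0 → take C=(4.2246,-6.9025) (cross=-87.023)
ex = (C−B)/|BC| = (0.5779,-0.8161); ey = (0.8161,0.5779)
P = B + 0.91·ex + 1.61·ey = (0.2855,1.4464)

0.29 1.45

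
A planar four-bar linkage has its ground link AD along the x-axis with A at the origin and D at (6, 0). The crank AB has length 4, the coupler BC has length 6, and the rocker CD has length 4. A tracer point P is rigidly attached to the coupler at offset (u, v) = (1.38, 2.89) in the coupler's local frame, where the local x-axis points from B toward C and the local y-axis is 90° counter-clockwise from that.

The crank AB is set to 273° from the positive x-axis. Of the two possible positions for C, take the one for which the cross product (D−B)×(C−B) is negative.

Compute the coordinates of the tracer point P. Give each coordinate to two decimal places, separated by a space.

A=(0,0), D=(6.00,0)
B = A + 4.00·(cos273°, sin273°) = (0.2093, -3.9945)
|BD| = 7.0348
circle(B,6.00) ∩ circle(D,4.00): a=4.9389, h=3.4070
  candidates: C₊=(2.3402,1.6143) cross=23.967; C₋=(6.2093,-3.9945) cross=-23.967
  mode - wants cross < 0 → take C=(6.2093,-3.9945) (cross=-23.967)
ex = (C−B)/|BC| = (1.0000,0.0000); ey = (-0.0000,1.0000)
P = B + 1.38·ex + 2.89·ey = (1.5893,-1.1045)

1.59 -1.10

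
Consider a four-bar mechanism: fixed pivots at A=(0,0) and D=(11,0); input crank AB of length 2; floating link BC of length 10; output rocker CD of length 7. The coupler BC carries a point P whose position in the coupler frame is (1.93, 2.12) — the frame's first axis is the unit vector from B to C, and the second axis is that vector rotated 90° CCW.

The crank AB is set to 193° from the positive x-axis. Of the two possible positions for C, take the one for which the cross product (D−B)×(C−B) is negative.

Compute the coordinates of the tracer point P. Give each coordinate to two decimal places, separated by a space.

A=(0,0), D=(11.00,0)
B = A + 2.00·(cos193°, sin193°) = (-1.9487, -0.4499)
|BD| = 12.9566
circle(B,10.00) ∩ circle(D,7.00): a=8.4464, h=5.3534
  candidates: C₊=(6.3067,5.1935) cross=69.361; C₋=(6.6784,-5.5067) cross=-69.361
  mode - wants cross < 0 → take C=(6.6784,-5.5067) (cross=-69.361)
ex = (C−B)/|BC| = (0.8627,-0.5057); ey = (0.5057,0.8627)
P = B + 1.93·ex + 2.12·ey = (0.7884,0.4031)

0.79 0.40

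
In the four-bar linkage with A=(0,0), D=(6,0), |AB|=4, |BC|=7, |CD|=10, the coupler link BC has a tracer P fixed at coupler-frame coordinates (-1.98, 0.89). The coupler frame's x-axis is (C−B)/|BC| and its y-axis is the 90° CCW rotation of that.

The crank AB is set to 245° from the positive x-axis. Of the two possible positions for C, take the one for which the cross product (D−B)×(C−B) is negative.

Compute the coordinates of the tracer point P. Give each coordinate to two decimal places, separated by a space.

-2.12 -1.50

A=(0,0), D=(6.00,0)
B = A + 4.00·(cos245°, sin245°) = (-1.6905, -3.6252)
|BD| = 8.5021
circle(B,7.00) ∩ circle(D,10.00): a=1.2518, h=6.8872
  candidates: C₊=(-3.4948,3.1382) cross=58.555; C₋=(2.3785,-9.3212) cross=-58.555
  mode - wants cross < 0 → take C=(2.3785,-9.3212) (cross=-58.555)
ex = (C−B)/|BC| = (0.5813,-0.8137); ey = (0.8137,0.5813)
P = B + -1.98·ex + 0.89·ey = (-2.1172,-1.4968)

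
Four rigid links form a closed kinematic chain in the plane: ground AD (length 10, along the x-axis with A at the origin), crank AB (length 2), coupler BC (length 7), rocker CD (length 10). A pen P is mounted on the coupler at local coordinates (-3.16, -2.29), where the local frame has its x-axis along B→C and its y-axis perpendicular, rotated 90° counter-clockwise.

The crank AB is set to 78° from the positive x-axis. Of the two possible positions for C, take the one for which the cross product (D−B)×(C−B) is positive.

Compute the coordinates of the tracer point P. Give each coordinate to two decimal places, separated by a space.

0.78 -1.93

A=(0,0), D=(10.00,0)
B = A + 2.00·(cos78°, sin78°) = (0.4158, 1.9563)
|BD| = 9.7818
circle(B,7.00) ∩ circle(D,10.00): a=2.2840, h=6.6169
  candidates: C₊=(3.9770,7.9827) cross=64.725; C₋=(1.3304,-4.9837) cross=-64.725
  mode + wants cross > 0 → take C=(3.9770,7.9827) (cross=64.725)
ex = (C−B)/|BC| = (0.5087,0.8609); ey = (-0.8609,0.5087)
P = B + -3.16·ex + -2.29·ey = (0.7797,-1.9292)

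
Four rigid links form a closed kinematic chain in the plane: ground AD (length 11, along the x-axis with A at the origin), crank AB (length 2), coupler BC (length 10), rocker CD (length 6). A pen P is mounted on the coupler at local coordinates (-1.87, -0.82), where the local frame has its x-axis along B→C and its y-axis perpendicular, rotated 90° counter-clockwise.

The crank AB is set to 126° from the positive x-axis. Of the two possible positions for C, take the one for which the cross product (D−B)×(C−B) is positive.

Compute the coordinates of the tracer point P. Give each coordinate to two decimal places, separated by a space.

-2.62 0.17

A=(0,0), D=(11.00,0)
B = A + 2.00·(cos126°, sin126°) = (-1.1756, 1.6180)
|BD| = 12.2826
circle(B,10.00) ∩ circle(D,6.00): a=8.7466, h=4.8473
  candidates: C₊=(8.1334,5.2709) cross=59.538; C₋=(6.8563,-4.3393) cross=-59.538
  mode + wants cross > 0 → take C=(8.1334,5.2709) (cross=59.538)
ex = (C−B)/|BC| = (0.9309,0.3653); ey = (-0.3653,0.9309)
P = B + -1.87·ex + -0.82·ey = (-2.6168,0.1716)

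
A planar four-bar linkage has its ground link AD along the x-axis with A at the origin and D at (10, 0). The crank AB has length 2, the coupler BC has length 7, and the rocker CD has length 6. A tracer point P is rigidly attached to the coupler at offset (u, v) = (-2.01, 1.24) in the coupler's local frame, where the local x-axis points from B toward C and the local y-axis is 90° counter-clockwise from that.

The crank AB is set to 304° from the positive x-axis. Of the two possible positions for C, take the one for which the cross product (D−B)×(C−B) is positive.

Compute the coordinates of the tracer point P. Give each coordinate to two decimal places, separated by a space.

-1.09 -2.48

A=(0,0), D=(10.00,0)
B = A + 2.00·(cos304°, sin304°) = (1.1184, -1.6581)
|BD| = 9.0351
circle(B,7.00) ∩ circle(D,6.00): a=5.2369, h=4.6448
  candidates: C₊=(5.4140,3.8689) cross=41.966; C₋=(7.1188,-5.2629) cross=-41.966
  mode + wants cross > 0 → take C=(5.4140,3.8689) (cross=41.966)
ex = (C−B)/|BC| = (0.6137,0.7896); ey = (-0.7896,0.6137)
P = B + -2.01·ex + 1.24·ey = (-1.0941,-2.4842)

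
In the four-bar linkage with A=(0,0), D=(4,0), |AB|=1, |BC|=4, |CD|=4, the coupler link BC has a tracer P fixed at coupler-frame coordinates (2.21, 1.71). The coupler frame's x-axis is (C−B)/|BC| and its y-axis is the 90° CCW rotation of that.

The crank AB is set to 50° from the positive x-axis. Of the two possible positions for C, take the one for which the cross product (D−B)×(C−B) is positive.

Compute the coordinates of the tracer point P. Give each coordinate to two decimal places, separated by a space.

A=(0,0), D=(4.00,0)
B = A + 1.00·(cos50°, sin50°) = (0.6428, 0.7660)
|BD| = 3.4435
circle(B,4.00) ∩ circle(D,4.00): a=1.7218, h=3.6105
  candidates: C₊=(3.1246,3.9030) cross=12.433; C₋=(1.5182,-3.1370) cross=-12.433
  mode + wants cross > 0 → take C=(3.1246,3.9030) (cross=12.433)
ex = (C−B)/|BC| = (0.6204,0.7842); ey = (-0.7842,0.6204)
P = B + 2.21·ex + 1.71·ey = (0.6729,3.5602)

0.67 3.56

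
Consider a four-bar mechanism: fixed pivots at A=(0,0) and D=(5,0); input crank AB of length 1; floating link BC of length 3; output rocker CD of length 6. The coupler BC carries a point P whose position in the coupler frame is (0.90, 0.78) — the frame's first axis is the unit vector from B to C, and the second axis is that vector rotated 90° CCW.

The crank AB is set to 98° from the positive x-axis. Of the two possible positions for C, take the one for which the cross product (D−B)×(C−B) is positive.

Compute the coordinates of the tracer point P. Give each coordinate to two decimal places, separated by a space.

-0.72 2.03

A=(0,0), D=(5.00,0)
B = A + 1.00·(cos98°, sin98°) = (-0.1392, 0.9903)
|BD| = 5.2337
circle(B,3.00) ∩ circle(D,6.00): a=0.0374, h=2.9998
  candidates: C₊=(0.4652,3.9288) cross=15.700; C₋=(-0.6700,-1.9624) cross=-15.700
  mode + wants cross > 0 → take C=(0.4652,3.9288) (cross=15.700)
ex = (C−B)/|BC| = (0.2014,0.9795); ey = (-0.9795,0.2014)
P = B + 0.90·ex + 0.78·ey = (-0.7219,2.0289)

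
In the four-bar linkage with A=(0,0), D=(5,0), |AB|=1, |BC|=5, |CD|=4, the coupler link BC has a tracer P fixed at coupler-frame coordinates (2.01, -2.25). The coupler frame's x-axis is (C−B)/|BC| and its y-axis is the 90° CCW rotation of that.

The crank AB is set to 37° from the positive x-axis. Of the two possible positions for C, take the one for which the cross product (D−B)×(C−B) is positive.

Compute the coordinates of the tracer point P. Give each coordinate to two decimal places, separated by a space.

A=(0,0), D=(5.00,0)
B = A + 1.00·(cos37°, sin37°) = (0.7986, 0.6018)
|BD| = 4.2442
circle(B,5.00) ∩ circle(D,4.00): a=3.1824, h=3.8565
  candidates: C₊=(4.4957,3.9681) cross=16.368; C₋=(3.4020,-3.6669) cross=-16.368
  mode + wants cross > 0 → take C=(4.4957,3.9681) (cross=16.368)
ex = (C−B)/|BC| = (0.7394,0.6733); ey = (-0.6733,0.7394)
P = B + 2.01·ex + -2.25·ey = (3.7997,0.2914)

3.80 0.29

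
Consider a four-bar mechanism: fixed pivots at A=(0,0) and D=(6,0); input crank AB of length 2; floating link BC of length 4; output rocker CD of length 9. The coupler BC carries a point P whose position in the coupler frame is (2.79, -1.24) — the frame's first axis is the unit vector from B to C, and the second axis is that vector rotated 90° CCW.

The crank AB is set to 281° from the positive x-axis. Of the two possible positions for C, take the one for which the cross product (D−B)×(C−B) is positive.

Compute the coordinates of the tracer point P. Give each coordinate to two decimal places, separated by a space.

A=(0,0), D=(6.00,0)
B = A + 2.00·(cos281°, sin281°) = (0.3816, -1.9633)
|BD| = 5.9515
circle(B,4.00) ∩ circle(D,9.00): a=-2.4850, h=3.1344
  candidates: C₊=(-2.9983,0.1760) cross=18.655; C₋=(-0.9303,-5.7420) cross=-18.655
  mode + wants cross > 0 → take C=(-2.9983,0.1760) (cross=18.655)
ex = (C−B)/|BC| = (-0.8450,0.5348); ey = (-0.5348,-0.8450)
P = B + 2.79·ex + -1.24·ey = (-1.3127,0.5766)

-1.31 0.58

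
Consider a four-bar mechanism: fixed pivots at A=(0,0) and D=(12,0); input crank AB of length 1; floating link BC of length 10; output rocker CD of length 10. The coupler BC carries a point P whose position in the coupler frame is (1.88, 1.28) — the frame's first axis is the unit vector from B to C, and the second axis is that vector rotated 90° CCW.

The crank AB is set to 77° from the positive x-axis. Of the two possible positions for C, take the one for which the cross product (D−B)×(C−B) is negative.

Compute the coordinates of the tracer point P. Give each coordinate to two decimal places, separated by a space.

2.30 0.04

A=(0,0), D=(12.00,0)
B = A + 1.00·(cos77°, sin77°) = (0.2250, 0.9744)
|BD| = 11.8153
circle(B,10.00) ∩ circle(D,10.00): a=5.9076, h=8.0684
  candidates: C₊=(6.7779,8.5281) cross=95.331; C₋=(5.4471,-7.5538) cross=-95.331
  mode - wants cross < 0 → take C=(5.4471,-7.5538) (cross=-95.331)
ex = (C−B)/|BC| = (0.5222,-0.8528); ey = (0.8528,0.5222)
P = B + 1.88·ex + 1.28·ey = (2.2983,0.0395)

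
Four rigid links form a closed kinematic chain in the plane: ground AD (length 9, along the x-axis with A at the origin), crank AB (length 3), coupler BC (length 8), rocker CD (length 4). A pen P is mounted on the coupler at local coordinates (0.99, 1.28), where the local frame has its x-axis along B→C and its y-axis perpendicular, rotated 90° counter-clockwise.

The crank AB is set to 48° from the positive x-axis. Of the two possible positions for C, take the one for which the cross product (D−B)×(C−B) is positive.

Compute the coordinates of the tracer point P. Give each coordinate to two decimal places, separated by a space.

A=(0,0), D=(9.00,0)
B = A + 3.00·(cos48°, sin48°) = (2.0074, 2.2294)
|BD| = 7.3394
circle(B,8.00) ∩ circle(D,4.00): a=6.9397, h=3.9800
  candidates: C₊=(9.8282,3.9133) cross=29.211; C₋=(7.4102,-3.6705) cross=-29.211
  mode + wants cross > 0 → take C=(9.8282,3.9133) (cross=29.211)
ex = (C−B)/|BC| = (0.9776,0.2105); ey = (-0.2105,0.9776)
P = B + 0.99·ex + 1.28·ey = (2.7058,3.6891)

2.71 3.69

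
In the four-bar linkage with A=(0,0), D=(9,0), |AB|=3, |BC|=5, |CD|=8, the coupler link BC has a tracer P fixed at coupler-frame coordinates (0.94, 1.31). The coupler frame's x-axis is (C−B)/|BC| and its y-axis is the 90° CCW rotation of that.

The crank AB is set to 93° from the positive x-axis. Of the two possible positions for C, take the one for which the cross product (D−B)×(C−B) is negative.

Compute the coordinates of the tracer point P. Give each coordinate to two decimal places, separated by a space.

1.36 2.45

A=(0,0), D=(9.00,0)
B = A + 3.00·(cos93°, sin93°) = (-0.1570, 2.9959)
|BD| = 9.6346
circle(B,5.00) ∩ circle(D,8.00): a=2.7934, h=4.1469
  candidates: C₊=(3.7874,6.0687) cross=39.954; C₋=(1.2084,-1.8141) cross=-39.954
  mode - wants cross < 0 → take C=(1.2084,-1.8141) (cross=-39.954)
ex = (C−B)/|BC| = (0.2731,-0.9620); ey = (0.9620,0.2731)
P = B + 0.94·ex + 1.31·ey = (1.3599,2.4494)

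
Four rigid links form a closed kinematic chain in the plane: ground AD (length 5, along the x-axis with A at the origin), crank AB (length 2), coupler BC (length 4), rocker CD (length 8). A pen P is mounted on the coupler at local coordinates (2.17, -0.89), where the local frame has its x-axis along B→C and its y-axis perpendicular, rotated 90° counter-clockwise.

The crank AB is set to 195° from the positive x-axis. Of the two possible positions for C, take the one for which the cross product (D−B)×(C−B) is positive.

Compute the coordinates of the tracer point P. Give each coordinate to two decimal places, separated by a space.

A=(0,0), D=(5.00,0)
B = A + 2.00·(cos195°, sin195°) = (-1.9319, -0.5176)
|BD| = 6.9512
circle(B,4.00) ∩ circle(D,8.00): a=0.0229, h=3.9999
  candidates: C₊=(-2.2069,3.4729) cross=27.804; C₋=(-1.6111,-4.5048) cross=-27.804
  mode + wants cross > 0 → take C=(-2.2069,3.4729) (cross=27.804)
ex = (C−B)/|BC| = (-0.0688,0.9976); ey = (-0.9976,-0.0688)
P = B + 2.17·ex + -0.89·ey = (-1.1932,1.7084)

-1.19 1.71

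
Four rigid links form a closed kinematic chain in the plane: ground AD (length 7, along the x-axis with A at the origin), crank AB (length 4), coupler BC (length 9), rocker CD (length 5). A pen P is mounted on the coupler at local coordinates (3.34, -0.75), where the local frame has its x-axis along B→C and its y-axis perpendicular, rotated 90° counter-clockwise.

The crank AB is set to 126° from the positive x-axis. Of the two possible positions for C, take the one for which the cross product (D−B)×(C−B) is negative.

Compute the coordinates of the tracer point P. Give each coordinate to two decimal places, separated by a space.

A=(0,0), D=(7.00,0)
B = A + 4.00·(cos126°, sin126°) = (-2.3511, 3.2361)
|BD| = 9.8953
circle(B,9.00) ∩ circle(D,5.00): a=7.7773, h=4.5293
  candidates: C₊=(6.4797,4.9729) cross=44.818; C₋=(3.5173,-3.5876) cross=-44.818
  mode - wants cross < 0 → take C=(3.5173,-3.5876) (cross=-44.818)
ex = (C−B)/|BC| = (0.6520,-0.7582); ey = (0.7582,0.6520)
P = B + 3.34·ex + -0.75·ey = (-0.7419,0.2147)

-0.74 0.21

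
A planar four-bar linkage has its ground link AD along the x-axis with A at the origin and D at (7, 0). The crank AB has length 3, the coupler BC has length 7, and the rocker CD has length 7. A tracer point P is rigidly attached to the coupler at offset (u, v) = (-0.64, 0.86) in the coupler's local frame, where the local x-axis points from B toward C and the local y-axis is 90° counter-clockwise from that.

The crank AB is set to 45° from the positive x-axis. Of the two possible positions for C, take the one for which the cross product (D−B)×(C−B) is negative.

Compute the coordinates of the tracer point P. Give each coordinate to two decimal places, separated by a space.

A=(0,0), D=(7.00,0)
B = A + 3.00·(cos45°, sin45°) = (2.1213, 2.1213)
|BD| = 5.3199
circle(B,7.00) ∩ circle(D,7.00): a=2.6600, h=6.4749
  candidates: C₊=(7.1425,6.9985) cross=34.446; C₋=(1.9788,-4.8772) cross=-34.446
  mode - wants cross < 0 → take C=(1.9788,-4.8772) (cross=-34.446)
ex = (C−B)/|BC| = (-0.0204,-0.9998); ey = (0.9998,-0.0204)
P = B + -0.64·ex + 0.86·ey = (2.9942,2.7437)

2.99 2.74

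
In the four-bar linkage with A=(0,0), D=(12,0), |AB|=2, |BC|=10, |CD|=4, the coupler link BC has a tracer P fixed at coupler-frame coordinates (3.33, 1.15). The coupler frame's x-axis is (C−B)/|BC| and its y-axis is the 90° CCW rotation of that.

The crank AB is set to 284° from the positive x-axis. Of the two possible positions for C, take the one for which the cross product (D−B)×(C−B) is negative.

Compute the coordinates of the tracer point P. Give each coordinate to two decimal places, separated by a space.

A=(0,0), D=(12.00,0)
B = A + 2.00·(cos284°, sin284°) = (0.4838, -1.9406)
|BD| = 11.6785
circle(B,10.00) ∩ circle(D,4.00): a=9.4356, h=3.3120
  candidates: C₊=(9.2379,2.8933) cross=38.679; C₋=(10.3386,-3.6387) cross=-38.679
  mode - wants cross < 0 → take C=(10.3386,-3.6387) (cross=-38.679)
ex = (C−B)/|BC| = (0.9855,-0.1698); ey = (0.1698,0.9855)
P = B + 3.33·ex + 1.15·ey = (3.9608,-1.3727)

3.96 -1.37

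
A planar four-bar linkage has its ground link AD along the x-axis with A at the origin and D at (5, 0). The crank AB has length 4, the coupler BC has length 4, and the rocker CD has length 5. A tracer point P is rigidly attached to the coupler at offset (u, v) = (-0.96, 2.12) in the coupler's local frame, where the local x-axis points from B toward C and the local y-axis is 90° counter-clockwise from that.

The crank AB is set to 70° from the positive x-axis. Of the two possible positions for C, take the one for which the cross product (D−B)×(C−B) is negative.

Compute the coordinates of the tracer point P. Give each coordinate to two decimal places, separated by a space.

A=(0,0), D=(5.00,0)
B = A + 4.00·(cos70°, sin70°) = (1.3681, 3.7588)
|BD| = 5.2268
circle(B,4.00) ∩ circle(D,5.00): a=1.7524, h=3.5957
  candidates: C₊=(5.1716,4.9971) cross=18.794; C₋=(0.0000,0.0000) cross=-18.794
  mode - wants cross < 0 → take C=(0.0000,0.0000) (cross=-18.794)
ex = (C−B)/|BC| = (-0.3420,-0.9397); ey = (0.9397,-0.3420)
P = B + -0.96·ex + 2.12·ey = (3.6886,3.9358)

3.69 3.94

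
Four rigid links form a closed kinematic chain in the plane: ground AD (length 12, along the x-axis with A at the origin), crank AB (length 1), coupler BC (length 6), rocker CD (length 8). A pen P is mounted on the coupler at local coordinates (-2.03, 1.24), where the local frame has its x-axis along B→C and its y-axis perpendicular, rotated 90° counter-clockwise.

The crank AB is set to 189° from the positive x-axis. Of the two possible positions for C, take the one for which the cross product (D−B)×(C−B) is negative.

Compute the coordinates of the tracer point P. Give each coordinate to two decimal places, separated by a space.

A=(0,0), D=(12.00,0)
B = A + 1.00·(cos189°, sin189°) = (-0.9877, -0.1564)
|BD| = 12.9886
circle(B,6.00) ∩ circle(D,8.00): a=5.4164, h=2.5811
  candidates: C₊=(4.3973,2.4897) cross=33.525; C₋=(4.4595,-2.6721) cross=-33.525
  mode - wants cross < 0 → take C=(4.4595,-2.6721) (cross=-33.525)
ex = (C−B)/|BC| = (0.9079,-0.4193); ey = (0.4193,0.9079)
P = B + -2.03·ex + 1.24·ey = (-2.3107,1.8204)

-2.31 1.82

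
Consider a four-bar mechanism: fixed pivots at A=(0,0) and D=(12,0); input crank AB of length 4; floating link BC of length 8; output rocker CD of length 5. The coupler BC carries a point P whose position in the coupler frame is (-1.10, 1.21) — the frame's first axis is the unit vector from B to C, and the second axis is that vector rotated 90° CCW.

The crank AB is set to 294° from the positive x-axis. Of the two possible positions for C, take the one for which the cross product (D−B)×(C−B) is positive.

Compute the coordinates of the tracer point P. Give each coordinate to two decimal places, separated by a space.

-0.00 -3.55

A=(0,0), D=(12.00,0)
B = A + 4.00·(cos294°, sin294°) = (1.6269, -3.6542)
|BD| = 10.9979
circle(B,8.00) ∩ circle(D,5.00): a=7.2720, h=3.3344
  candidates: C₊=(7.3779,1.9070) cross=36.671; C₋=(9.5937,-4.3829) cross=-36.671
  mode + wants cross > 0 → take C=(7.3779,1.9070) (cross=36.671)
ex = (C−B)/|BC| = (0.7189,0.6951); ey = (-0.6951,0.7189)
P = B + -1.10·ex + 1.21·ey = (-0.0049,-3.5490)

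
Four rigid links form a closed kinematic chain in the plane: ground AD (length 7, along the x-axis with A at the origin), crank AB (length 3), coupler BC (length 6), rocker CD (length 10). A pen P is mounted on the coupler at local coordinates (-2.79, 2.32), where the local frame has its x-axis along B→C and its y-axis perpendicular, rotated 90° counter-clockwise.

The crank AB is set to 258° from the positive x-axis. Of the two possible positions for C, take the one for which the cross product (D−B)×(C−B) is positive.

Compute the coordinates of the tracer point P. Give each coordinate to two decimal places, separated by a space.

-1.88 -6.34

A=(0,0), D=(7.00,0)
B = A + 3.00·(cos258°, sin258°) = (-0.6237, -2.9344)
|BD| = 8.1690
circle(B,6.00) ∩ circle(D,10.00): a=0.1672, h=5.9977
  candidates: C₊=(-2.6221,2.7230) cross=48.995; C₋=(1.6868,-8.4717) cross=-48.995
  mode + wants cross > 0 → take C=(-2.6221,2.7230) (cross=48.995)
ex = (C−B)/|BC| = (-0.3331,0.9429); ey = (-0.9429,-0.3331)
P = B + -2.79·ex + 2.32·ey = (-1.8820,-6.3379)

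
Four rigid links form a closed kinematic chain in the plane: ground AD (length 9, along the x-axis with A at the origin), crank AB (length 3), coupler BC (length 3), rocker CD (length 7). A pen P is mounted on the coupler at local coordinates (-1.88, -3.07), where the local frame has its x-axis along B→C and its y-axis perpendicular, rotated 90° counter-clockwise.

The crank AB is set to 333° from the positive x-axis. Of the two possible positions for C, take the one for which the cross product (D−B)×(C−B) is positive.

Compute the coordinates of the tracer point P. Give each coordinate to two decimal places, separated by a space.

A=(0,0), D=(9.00,0)
B = A + 3.00·(cos333°, sin333°) = (2.6730, -1.3620)
|BD| = 6.4719
circle(B,3.00) ∩ circle(D,7.00): a=0.1457, h=2.9965
  candidates: C₊=(2.1849,1.5980) cross=19.393; C₋=(3.4460,-4.2607) cross=-19.393
  mode + wants cross > 0 → take C=(2.1849,1.5980) (cross=19.393)
ex = (C−B)/|BC| = (-0.1627,0.9867); ey = (-0.9867,-0.1627)
P = B + -1.88·ex + -3.07·ey = (6.0080,-2.7174)

6.01 -2.72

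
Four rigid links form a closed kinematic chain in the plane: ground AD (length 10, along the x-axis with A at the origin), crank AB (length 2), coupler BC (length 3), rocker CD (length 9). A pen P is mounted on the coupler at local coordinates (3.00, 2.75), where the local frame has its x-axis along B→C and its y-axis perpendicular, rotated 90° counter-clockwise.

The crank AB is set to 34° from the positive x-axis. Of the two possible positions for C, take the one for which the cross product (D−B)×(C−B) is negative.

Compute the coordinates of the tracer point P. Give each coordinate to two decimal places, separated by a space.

A=(0,0), D=(10.00,0)
B = A + 2.00·(cos34°, sin34°) = (1.6581, 1.1184)
|BD| = 8.4166
circle(B,3.00) ∩ circle(D,9.00): a=-0.0690, h=2.9992
  candidates: C₊=(1.9882,4.1002) cross=25.243; C₋=(1.1912,-1.8451) cross=-25.243
  mode - wants cross < 0 → take C=(1.1912,-1.8451) (cross=-25.243)
ex = (C−B)/|BC| = (-0.1556,-0.9878); ey = (0.9878,-0.1556)
P = B + 3.00·ex + 2.75·ey = (3.9076,-2.2731)

3.91 -2.27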